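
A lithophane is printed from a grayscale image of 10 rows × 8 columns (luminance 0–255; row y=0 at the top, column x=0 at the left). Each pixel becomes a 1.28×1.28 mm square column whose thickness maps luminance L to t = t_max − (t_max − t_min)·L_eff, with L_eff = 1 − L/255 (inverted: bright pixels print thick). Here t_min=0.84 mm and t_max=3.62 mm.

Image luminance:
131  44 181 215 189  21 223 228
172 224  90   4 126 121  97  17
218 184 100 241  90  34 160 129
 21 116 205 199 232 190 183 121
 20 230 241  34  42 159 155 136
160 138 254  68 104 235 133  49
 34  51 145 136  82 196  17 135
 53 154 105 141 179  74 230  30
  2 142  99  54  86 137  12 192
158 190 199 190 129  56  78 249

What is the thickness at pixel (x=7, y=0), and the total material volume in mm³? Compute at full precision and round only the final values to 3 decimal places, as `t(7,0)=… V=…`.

span = t_max - t_min = 3.62 - 0.84 = 2.780
L(7,0) = 228, L_eff = 1 - 228/255 = 0.105882 (inverted)
t(7,0) = 3.62 - 2.780·0.105882 = 3.326
Σt over all 10·8 pixels = 2302261/12750 ≈ 180.5694902
V = pitch²·Σt = 1.28²·2302261/12750 = 295.845

t(7,0)=3.326 V=295.845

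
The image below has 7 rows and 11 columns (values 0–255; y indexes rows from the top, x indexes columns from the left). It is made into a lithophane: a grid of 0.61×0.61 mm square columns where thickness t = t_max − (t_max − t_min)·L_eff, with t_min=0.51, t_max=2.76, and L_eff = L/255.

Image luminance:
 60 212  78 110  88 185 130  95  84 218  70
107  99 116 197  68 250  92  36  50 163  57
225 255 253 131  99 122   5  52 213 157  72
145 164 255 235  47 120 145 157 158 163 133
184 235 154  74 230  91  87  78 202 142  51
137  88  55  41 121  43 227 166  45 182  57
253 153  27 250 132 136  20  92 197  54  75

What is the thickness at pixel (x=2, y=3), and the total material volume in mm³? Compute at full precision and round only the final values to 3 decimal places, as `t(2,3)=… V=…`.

span = t_max - t_min = 2.76 - 0.51 = 2.250
L(2,3) = 255, L_eff = 255/255 = 1.000000
t(2,3) = 2.76 - 2.250·1.000000 = 0.510
Σt over all 7·11 pixels = 106017/850 ≈ 124.7258824
V = pitch²·Σt = 0.61²·106017/850 = 46.411

t(2,3)=0.510 V=46.411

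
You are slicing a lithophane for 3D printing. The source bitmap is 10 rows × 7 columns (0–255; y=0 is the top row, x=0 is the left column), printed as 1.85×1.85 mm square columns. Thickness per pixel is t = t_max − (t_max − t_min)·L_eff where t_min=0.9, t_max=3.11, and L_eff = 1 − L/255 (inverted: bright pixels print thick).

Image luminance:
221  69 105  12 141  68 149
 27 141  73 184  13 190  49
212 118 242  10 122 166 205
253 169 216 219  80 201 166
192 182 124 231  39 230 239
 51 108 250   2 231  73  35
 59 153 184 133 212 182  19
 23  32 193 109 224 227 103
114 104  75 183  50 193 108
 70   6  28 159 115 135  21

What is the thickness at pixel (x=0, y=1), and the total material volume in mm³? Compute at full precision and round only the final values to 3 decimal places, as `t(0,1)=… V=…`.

span = t_max - t_min = 3.11 - 0.9 = 2.210
L(0,1) = 27, L_eff = 1 - 27/255 = 0.894118 (inverted)
t(0,1) = 3.11 - 2.210·0.894118 = 1.134
Σt over all 10·7 pixels = 105893/750 ≈ 141.1906667
V = pitch²·Σt = 1.85²·105893/750 = 483.225

t(0,1)=1.134 V=483.225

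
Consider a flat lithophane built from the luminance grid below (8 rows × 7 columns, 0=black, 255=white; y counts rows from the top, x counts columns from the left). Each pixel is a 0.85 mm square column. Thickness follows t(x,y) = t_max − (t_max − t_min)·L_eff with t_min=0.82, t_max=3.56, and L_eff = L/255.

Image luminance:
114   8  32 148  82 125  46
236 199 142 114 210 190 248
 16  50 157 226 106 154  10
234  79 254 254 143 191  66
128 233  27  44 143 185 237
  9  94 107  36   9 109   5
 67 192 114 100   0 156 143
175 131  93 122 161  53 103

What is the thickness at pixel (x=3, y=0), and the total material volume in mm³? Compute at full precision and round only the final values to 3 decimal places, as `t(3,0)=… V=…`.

t(3,0)=1.970 V=91.169

span = t_max - t_min = 3.56 - 0.82 = 2.740
L(3,0) = 148, L_eff = 148/255 = 0.580392
t(3,0) = 3.56 - 2.740·0.580392 = 1.970
Σt over all 8·7 pixels = 53629/425 ≈ 126.1858824
V = pitch²·Σt = 0.85²·53629/425 = 91.169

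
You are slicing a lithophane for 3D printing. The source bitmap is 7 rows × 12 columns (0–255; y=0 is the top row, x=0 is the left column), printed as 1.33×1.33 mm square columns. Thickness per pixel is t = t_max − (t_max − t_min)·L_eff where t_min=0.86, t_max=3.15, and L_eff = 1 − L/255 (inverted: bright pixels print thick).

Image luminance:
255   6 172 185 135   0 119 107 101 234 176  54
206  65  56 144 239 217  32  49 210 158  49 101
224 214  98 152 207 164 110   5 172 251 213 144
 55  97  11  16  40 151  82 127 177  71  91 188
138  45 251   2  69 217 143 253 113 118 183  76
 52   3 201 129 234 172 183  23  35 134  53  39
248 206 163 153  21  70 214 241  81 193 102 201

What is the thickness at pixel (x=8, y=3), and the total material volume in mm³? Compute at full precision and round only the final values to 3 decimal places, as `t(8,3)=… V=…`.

span = t_max - t_min = 3.15 - 0.86 = 2.290
L(8,3) = 177, L_eff = 1 - 177/255 = 0.305882 (inverted)
t(8,3) = 3.15 - 2.290·0.305882 = 2.450
Σt over all 7·12 pixels = 4335701/25500 ≈ 170.0274902
V = pitch²·Σt = 1.33²·4335701/25500 = 300.762

t(8,3)=2.450 V=300.762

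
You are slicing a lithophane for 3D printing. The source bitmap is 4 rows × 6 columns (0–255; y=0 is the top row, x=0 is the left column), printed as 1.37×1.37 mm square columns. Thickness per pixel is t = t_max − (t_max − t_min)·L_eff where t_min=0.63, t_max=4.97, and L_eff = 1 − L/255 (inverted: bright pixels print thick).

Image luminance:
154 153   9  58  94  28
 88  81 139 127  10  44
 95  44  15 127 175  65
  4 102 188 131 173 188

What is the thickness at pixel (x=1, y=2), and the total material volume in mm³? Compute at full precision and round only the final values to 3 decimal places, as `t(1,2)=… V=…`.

span = t_max - t_min = 4.97 - 0.63 = 4.340
L(1,2) = 44, L_eff = 1 - 44/255 = 0.827451 (inverted)
t(1,2) = 4.97 - 4.340·0.827451 = 1.379
Σt over all 4·6 pixels = 115024/2125 ≈ 54.1289412
V = pitch²·Σt = 1.37²·115024/2125 = 101.595

t(1,2)=1.379 V=101.595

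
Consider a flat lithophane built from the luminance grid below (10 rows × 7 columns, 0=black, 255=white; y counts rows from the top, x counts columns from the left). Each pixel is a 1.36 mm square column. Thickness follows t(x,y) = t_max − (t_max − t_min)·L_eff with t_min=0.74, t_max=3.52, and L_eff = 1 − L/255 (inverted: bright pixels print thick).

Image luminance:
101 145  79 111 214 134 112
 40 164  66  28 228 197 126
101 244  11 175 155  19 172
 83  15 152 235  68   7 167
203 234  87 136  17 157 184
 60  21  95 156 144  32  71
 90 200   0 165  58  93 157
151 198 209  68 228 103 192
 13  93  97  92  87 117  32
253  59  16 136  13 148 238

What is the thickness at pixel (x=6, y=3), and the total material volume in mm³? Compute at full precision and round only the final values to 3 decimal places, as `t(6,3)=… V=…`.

t(6,3)=2.561 V=262.205

span = t_max - t_min = 3.52 - 0.74 = 2.780
L(6,3) = 167, L_eff = 1 - 167/255 = 0.345098 (inverted)
t(6,3) = 3.52 - 2.780·0.345098 = 2.561
Σt over all 10·7 pixels = 903739/6375 ≈ 141.7629804
V = pitch²·Σt = 1.36²·903739/6375 = 262.205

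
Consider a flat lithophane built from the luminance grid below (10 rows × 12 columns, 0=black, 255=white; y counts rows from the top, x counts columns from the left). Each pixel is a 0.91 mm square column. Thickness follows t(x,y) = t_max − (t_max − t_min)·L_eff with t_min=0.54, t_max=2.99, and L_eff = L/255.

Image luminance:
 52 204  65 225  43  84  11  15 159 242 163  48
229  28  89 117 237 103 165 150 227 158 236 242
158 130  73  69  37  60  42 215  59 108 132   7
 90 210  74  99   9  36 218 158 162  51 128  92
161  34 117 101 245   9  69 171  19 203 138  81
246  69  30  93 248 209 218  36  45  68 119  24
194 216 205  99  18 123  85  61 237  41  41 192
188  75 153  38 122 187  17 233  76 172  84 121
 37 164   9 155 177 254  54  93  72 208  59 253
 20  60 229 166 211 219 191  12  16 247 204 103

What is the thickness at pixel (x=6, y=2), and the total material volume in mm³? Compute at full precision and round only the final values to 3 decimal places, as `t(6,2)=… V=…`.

span = t_max - t_min = 2.99 - 0.54 = 2.450
L(6,2) = 42, L_eff = 42/255 = 0.164706
t(6,2) = 2.99 - 2.450·0.164706 = 2.586
Σt over all 10·12 pixels = 1111883/5100 ≈ 218.0162745
V = pitch²·Σt = 0.91²·1111883/5100 = 180.539

t(6,2)=2.586 V=180.539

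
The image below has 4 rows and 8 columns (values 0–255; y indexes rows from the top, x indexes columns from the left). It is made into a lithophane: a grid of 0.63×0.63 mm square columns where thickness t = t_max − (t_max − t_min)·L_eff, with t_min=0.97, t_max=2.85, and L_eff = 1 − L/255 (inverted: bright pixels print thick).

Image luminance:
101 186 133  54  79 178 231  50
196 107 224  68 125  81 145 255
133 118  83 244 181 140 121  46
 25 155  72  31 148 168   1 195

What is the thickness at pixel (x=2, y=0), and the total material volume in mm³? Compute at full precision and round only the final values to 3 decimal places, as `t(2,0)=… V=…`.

span = t_max - t_min = 2.85 - 0.97 = 1.880
L(2,0) = 133, L_eff = 1 - 133/255 = 0.478431 (inverted)
t(2,0) = 2.85 - 1.880·0.478431 = 1.951
Σt over all 4·8 pixels = 129786/2125 ≈ 61.0757647
V = pitch²·Σt = 0.63²·129786/2125 = 24.241

t(2,0)=1.951 V=24.241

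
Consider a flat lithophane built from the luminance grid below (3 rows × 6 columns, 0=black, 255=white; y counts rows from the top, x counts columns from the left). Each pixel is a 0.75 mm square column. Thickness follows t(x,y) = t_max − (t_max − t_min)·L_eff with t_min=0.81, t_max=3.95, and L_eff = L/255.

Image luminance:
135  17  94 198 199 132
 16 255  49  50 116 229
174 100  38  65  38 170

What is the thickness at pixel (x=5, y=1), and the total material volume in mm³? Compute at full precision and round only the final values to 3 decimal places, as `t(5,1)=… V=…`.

t(5,1)=1.130 V=25.621

span = t_max - t_min = 3.95 - 0.81 = 3.140
L(5,1) = 229, L_eff = 229/255 = 0.898039
t(5,1) = 3.95 - 3.140·0.898039 = 1.130
Σt over all 3·6 pixels = 2323/51 ≈ 45.5490196
V = pitch²·Σt = 0.75²·2323/51 = 25.621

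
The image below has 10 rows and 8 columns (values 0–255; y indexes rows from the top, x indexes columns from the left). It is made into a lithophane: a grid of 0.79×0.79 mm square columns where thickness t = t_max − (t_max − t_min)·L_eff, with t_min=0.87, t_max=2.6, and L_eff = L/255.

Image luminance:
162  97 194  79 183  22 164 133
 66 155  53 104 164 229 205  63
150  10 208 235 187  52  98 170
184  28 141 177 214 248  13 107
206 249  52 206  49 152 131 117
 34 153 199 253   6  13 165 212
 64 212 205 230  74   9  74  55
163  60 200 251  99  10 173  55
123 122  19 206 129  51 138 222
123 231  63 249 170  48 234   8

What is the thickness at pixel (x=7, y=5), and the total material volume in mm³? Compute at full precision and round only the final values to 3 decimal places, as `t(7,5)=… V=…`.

t(7,5)=1.162 V=85.092

span = t_max - t_min = 2.6 - 0.87 = 1.730
L(7,5) = 212, L_eff = 212/255 = 0.831373
t(7,5) = 2.6 - 1.730·0.831373 = 1.162
Σt over all 10·8 pixels = 1738387/12750 ≈ 136.3440784
V = pitch²·Σt = 0.79²·1738387/12750 = 85.092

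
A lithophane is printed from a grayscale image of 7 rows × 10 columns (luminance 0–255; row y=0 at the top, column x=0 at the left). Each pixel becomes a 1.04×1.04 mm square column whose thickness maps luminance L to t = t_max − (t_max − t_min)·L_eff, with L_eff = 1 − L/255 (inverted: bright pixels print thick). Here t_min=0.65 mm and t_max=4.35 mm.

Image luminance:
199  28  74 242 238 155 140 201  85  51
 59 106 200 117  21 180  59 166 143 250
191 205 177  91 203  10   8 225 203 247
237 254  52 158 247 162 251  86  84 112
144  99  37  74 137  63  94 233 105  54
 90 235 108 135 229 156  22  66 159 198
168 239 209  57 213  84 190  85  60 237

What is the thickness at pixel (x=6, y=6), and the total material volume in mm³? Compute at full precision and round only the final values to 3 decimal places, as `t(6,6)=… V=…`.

t(6,6)=3.407 V=204.534

span = t_max - t_min = 4.35 - 0.65 = 3.700
L(6,6) = 190, L_eff = 1 - 190/255 = 0.254902 (inverted)
t(6,6) = 4.35 - 3.700·0.254902 = 3.407
Σt over all 7·10 pixels = 80369/425 ≈ 189.1035294
V = pitch²·Σt = 1.04²·80369/425 = 204.534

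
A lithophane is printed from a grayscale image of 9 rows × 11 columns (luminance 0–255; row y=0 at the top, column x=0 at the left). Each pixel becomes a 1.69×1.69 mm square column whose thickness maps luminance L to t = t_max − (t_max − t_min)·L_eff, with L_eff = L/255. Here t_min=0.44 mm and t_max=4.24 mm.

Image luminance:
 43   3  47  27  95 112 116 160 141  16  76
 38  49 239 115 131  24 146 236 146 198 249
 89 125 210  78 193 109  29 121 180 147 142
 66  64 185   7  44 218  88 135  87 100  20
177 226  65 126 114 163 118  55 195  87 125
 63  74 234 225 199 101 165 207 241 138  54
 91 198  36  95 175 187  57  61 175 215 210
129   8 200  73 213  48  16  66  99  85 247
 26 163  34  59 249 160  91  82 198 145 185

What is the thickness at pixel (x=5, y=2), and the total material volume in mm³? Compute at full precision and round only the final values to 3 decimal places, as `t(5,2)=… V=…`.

t(5,2)=2.616 V=685.074

span = t_max - t_min = 4.24 - 0.44 = 3.800
L(5,2) = 109, L_eff = 109/255 = 0.427451
t(5,2) = 4.24 - 3.800·0.427451 = 2.616
Σt over all 9·11 pixels = 101942/425 ≈ 239.8635294
V = pitch²·Σt = 1.69²·101942/425 = 685.074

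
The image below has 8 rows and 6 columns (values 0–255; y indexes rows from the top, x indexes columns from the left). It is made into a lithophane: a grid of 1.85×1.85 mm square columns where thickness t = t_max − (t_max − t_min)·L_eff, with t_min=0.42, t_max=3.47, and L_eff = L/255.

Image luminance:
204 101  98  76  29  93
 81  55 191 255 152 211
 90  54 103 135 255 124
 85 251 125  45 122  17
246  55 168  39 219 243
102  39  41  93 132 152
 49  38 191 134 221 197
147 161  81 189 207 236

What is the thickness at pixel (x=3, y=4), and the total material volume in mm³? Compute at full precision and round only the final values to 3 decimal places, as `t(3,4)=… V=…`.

t(3,4)=3.004 V=310.846

span = t_max - t_min = 3.47 - 0.42 = 3.050
L(3,4) = 39, L_eff = 39/255 = 0.152941
t(3,4) = 3.47 - 3.050·0.152941 = 3.004
Σt over all 8·6 pixels = 115801/1275 ≈ 90.8243137
V = pitch²·Σt = 1.85²·115801/1275 = 310.846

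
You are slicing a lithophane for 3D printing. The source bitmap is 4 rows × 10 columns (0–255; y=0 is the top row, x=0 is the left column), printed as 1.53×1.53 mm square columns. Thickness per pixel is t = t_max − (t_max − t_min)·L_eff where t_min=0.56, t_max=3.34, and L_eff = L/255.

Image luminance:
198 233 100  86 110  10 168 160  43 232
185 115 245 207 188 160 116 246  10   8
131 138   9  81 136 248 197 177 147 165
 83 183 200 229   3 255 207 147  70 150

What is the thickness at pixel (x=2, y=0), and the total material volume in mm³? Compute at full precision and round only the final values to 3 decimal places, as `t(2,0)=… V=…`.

span = t_max - t_min = 3.34 - 0.56 = 2.780
L(2,0) = 100, L_eff = 100/255 = 0.392157
t(2,0) = 3.34 - 2.780·0.392157 = 2.250
Σt over all 4·10 pixels = 450268/6375 ≈ 70.6302745
V = pitch²·Σt = 1.53²·450268/6375 = 165.338

t(2,0)=2.250 V=165.338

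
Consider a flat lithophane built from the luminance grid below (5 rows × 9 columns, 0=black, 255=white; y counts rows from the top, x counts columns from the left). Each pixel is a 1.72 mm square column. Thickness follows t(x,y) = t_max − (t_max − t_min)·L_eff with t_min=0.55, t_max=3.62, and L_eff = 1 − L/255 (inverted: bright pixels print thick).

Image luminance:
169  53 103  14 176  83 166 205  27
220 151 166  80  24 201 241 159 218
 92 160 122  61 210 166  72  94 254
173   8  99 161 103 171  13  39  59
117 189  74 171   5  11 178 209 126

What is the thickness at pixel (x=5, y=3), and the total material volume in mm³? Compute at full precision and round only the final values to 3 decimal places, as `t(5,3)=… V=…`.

span = t_max - t_min = 3.62 - 0.55 = 3.070
L(5,3) = 171, L_eff = 1 - 171/255 = 0.329412 (inverted)
t(5,3) = 3.62 - 3.070·0.329412 = 2.609
Σt over all 5·9 pixels = 34532/375 ≈ 92.0853333
V = pitch²·Σt = 1.72²·34532/375 = 272.425

t(5,3)=2.609 V=272.425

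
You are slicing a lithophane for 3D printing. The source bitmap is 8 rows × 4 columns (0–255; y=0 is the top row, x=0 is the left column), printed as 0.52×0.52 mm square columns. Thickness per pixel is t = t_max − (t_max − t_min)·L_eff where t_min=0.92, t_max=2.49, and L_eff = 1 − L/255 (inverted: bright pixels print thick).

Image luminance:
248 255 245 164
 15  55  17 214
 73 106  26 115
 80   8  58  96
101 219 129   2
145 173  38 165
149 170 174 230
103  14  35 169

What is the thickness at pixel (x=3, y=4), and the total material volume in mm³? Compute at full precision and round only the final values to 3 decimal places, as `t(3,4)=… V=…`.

span = t_max - t_min = 2.49 - 0.92 = 1.570
L(3,4) = 2, L_eff = 1 - 2/255 = 0.992157 (inverted)
t(3,4) = 2.49 - 1.570·0.992157 = 0.932
Σt over all 8·4 pixels = 79171/1500 ≈ 52.7806667
V = pitch²·Σt = 0.52²·79171/1500 = 14.272

t(3,4)=0.932 V=14.272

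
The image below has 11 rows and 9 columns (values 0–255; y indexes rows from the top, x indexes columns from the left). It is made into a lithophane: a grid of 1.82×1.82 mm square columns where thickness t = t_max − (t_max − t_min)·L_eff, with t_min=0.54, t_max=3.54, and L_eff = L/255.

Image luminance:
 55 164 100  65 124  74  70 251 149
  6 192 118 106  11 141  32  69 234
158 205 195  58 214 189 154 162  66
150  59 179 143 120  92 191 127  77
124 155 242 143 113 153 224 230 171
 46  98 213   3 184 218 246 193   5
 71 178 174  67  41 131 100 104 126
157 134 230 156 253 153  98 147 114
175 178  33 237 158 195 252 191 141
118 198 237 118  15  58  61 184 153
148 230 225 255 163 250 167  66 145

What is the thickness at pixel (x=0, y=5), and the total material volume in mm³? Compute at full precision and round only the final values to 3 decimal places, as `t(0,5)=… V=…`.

span = t_max - t_min = 3.54 - 0.54 = 3.000
L(0,5) = 46, L_eff = 46/255 = 0.180392
t(0,5) = 3.54 - 3.000·0.180392 = 2.999
Σt over all 11·9 pixels = 157431/850 ≈ 185.2129412
V = pitch²·Σt = 1.82²·157431/850 = 613.499

t(0,5)=2.999 V=613.499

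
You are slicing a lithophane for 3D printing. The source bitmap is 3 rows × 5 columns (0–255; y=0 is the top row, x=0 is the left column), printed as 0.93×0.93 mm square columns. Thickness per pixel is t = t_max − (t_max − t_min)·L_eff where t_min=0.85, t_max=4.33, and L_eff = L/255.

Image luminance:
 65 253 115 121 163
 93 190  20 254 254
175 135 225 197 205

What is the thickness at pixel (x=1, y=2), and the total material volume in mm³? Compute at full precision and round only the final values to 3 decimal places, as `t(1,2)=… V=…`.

span = t_max - t_min = 4.33 - 0.85 = 3.480
L(1,2) = 135, L_eff = 135/255 = 0.529412
t(1,2) = 4.33 - 3.480·0.529412 = 2.488
Σt over all 3·5 pixels = 31.31
V = pitch²·Σt = 0.93²·31.31 = 27.080

t(1,2)=2.488 V=27.080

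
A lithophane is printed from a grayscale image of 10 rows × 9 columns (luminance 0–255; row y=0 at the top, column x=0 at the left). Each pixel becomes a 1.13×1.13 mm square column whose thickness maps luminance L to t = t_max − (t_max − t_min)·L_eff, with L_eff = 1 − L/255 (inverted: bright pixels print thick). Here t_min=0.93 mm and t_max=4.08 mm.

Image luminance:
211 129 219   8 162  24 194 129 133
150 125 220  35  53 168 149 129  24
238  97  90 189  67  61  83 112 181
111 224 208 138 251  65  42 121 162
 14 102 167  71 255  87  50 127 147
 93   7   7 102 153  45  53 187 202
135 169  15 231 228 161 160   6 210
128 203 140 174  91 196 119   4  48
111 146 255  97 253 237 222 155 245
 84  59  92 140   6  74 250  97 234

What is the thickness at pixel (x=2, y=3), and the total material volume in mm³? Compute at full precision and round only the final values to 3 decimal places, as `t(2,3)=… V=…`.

span = t_max - t_min = 4.08 - 0.93 = 3.150
L(2,3) = 208, L_eff = 1 - 208/255 = 0.184314 (inverted)
t(2,3) = 4.08 - 3.150·0.184314 = 3.499
Σt over all 10·9 pixels = 97239/425 ≈ 228.7976471
V = pitch²·Σt = 1.13²·97239/425 = 292.152

t(2,3)=3.499 V=292.152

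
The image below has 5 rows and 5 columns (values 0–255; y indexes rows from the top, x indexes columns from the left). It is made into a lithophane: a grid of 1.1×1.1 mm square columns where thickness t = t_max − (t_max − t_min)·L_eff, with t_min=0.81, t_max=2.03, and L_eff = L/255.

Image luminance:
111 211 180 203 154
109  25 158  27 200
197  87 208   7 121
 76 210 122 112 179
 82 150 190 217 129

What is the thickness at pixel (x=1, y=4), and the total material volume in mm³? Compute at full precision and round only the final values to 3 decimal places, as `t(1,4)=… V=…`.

span = t_max - t_min = 2.03 - 0.81 = 1.220
L(1,4) = 150, L_eff = 150/255 = 0.588235
t(1,4) = 2.03 - 1.220·0.588235 = 1.312
Σt over all 5·5 pixels = 58093/1700 ≈ 34.1723529
V = pitch²·Σt = 1.1²·58093/1700 = 41.349

t(1,4)=1.312 V=41.349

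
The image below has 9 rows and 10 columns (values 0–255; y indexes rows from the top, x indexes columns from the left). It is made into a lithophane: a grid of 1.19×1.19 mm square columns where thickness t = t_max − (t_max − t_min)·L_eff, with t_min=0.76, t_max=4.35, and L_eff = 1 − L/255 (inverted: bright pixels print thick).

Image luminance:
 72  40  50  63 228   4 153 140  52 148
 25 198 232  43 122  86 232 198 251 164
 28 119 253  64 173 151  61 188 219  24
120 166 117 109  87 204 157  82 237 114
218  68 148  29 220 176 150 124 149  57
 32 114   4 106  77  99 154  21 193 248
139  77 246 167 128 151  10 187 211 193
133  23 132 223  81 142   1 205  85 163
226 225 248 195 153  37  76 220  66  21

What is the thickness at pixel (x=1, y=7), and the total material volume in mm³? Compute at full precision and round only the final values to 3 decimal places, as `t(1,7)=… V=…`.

t(1,7)=1.084 V=330.616

span = t_max - t_min = 4.35 - 0.76 = 3.590
L(1,7) = 23, L_eff = 1 - 23/255 = 0.909804 (inverted)
t(1,7) = 4.35 - 3.590·0.909804 = 1.084
Σt over all 9·10 pixels = 238139/1020 ≈ 233.4696078
V = pitch²·Σt = 1.19²·238139/1020 = 330.616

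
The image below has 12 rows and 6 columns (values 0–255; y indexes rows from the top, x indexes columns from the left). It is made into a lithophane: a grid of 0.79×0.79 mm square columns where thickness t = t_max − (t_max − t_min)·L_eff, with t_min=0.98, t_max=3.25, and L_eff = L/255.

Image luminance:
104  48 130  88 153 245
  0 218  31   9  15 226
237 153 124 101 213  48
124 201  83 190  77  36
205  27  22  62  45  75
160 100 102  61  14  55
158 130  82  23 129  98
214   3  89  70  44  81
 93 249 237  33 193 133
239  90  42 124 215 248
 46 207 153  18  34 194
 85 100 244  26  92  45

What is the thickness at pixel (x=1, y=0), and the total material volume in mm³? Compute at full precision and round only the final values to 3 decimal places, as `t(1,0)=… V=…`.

t(1,0)=2.823 V=101.355

span = t_max - t_min = 3.25 - 0.98 = 2.270
L(1,0) = 48, L_eff = 48/255 = 0.188235
t(1,0) = 3.25 - 2.270·0.188235 = 2.823
Σt over all 12·6 pixels = 1380413/8500 ≈ 162.4015294
V = pitch²·Σt = 0.79²·1380413/8500 = 101.355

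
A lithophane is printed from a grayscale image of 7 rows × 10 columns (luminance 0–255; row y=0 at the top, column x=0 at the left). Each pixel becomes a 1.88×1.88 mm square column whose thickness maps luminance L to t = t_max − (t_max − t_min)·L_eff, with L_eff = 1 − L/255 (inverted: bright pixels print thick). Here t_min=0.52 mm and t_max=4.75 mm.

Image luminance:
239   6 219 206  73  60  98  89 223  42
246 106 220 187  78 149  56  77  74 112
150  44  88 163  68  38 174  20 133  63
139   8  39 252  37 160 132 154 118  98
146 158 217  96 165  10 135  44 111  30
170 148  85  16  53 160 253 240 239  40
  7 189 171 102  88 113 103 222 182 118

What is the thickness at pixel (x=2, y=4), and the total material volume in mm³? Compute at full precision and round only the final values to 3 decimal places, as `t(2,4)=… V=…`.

span = t_max - t_min = 4.75 - 0.52 = 4.230
L(2,4) = 217, L_eff = 1 - 217/255 = 0.149020 (inverted)
t(2,4) = 4.75 - 4.230·0.149020 = 4.120
Σt over all 7·10 pixels = 176.554
V = pitch²·Σt = 1.88²·176.554 = 624.012

t(2,4)=4.120 V=624.012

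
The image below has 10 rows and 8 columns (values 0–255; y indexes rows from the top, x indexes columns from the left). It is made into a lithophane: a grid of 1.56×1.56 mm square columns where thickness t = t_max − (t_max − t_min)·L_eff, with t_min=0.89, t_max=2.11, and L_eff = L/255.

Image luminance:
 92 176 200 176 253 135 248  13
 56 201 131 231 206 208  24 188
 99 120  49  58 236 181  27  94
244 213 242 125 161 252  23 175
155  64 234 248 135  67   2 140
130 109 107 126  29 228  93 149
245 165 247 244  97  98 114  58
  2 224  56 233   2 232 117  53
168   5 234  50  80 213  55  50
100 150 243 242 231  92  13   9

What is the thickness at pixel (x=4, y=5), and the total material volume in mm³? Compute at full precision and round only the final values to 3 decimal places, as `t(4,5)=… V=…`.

t(4,5)=1.971 V=283.009

span = t_max - t_min = 2.11 - 0.89 = 1.220
L(4,5) = 29, L_eff = 29/255 = 0.113725
t(4,5) = 2.11 - 1.220·0.113725 = 1.971
Σt over all 10·8 pixels = 59309/510 ≈ 116.2921569
V = pitch²·Σt = 1.56²·59309/510 = 283.009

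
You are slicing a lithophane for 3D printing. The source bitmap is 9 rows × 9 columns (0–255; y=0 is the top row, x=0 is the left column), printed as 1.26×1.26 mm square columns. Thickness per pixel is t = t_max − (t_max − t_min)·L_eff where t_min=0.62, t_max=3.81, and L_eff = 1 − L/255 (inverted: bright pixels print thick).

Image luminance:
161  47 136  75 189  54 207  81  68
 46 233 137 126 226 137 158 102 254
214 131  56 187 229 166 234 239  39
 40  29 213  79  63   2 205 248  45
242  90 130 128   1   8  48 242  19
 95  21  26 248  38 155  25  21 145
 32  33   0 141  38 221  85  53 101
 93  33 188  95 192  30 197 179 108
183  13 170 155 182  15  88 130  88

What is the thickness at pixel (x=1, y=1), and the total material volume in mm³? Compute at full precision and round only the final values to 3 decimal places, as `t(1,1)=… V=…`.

t(1,1)=3.535 V=266.041

span = t_max - t_min = 3.81 - 0.62 = 3.190
L(1,1) = 233, L_eff = 1 - 233/255 = 0.086275 (inverted)
t(1,1) = 3.81 - 3.190·0.086275 = 3.535
Σt over all 9·9 pixels = 1424383/8500 ≈ 167.5744706
V = pitch²·Σt = 1.26²·1424383/8500 = 266.041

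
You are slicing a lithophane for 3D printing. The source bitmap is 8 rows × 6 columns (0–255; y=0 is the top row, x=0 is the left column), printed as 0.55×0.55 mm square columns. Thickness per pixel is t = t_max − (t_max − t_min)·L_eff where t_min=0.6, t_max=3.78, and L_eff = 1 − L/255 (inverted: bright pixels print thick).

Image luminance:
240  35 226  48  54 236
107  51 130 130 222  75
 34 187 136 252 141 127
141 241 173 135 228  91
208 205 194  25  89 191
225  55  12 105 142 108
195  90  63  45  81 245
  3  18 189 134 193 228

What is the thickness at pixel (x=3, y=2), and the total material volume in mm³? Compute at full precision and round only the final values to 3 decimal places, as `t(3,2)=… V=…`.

span = t_max - t_min = 3.78 - 0.6 = 3.180
L(3,2) = 252, L_eff = 1 - 252/255 = 0.011765 (inverted)
t(3,2) = 3.78 - 3.180·0.011765 = 3.743
Σt over all 8·6 pixels = 465999/4250 ≈ 109.6468235
V = pitch²·Σt = 0.55²·465999/4250 = 33.168

t(3,2)=3.743 V=33.168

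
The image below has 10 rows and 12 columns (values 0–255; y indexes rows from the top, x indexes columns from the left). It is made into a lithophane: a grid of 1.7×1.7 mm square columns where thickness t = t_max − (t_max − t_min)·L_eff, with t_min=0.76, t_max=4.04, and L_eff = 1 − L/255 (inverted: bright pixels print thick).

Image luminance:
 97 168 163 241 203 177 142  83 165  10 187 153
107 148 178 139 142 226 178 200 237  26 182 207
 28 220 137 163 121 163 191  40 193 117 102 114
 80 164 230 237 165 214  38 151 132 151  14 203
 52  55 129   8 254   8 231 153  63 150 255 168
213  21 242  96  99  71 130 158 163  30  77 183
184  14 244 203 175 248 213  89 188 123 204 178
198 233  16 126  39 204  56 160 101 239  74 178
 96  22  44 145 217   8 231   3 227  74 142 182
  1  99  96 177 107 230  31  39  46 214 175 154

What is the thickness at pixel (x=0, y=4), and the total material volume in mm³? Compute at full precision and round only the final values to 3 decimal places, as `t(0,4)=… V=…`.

t(0,4)=1.429 V=880.013

span = t_max - t_min = 4.04 - 0.76 = 3.280
L(0,4) = 52, L_eff = 1 - 52/255 = 0.796078 (inverted)
t(0,4) = 4.04 - 3.280·0.796078 = 1.429
Σt over all 10·12 pixels = 1941206/6375 ≈ 304.5029020
V = pitch²·Σt = 1.7²·1941206/6375 = 880.013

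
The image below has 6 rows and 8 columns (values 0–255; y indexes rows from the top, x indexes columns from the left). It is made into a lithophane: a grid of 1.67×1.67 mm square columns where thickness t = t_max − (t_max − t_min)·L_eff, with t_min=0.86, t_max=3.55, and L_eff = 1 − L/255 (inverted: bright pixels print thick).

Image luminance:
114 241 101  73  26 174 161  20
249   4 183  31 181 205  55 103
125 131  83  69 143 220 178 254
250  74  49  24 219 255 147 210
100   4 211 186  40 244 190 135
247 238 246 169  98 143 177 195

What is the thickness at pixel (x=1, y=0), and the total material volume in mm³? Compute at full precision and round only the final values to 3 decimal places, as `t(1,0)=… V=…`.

span = t_max - t_min = 3.55 - 0.86 = 2.690
L(1,0) = 241, L_eff = 1 - 241/255 = 0.054902 (inverted)
t(1,0) = 3.55 - 2.690·0.054902 = 3.402
Σt over all 6·8 pixels = 195261/1700 ≈ 114.8594118
V = pitch²·Σt = 1.67²·195261/1700 = 320.331

t(1,0)=3.402 V=320.331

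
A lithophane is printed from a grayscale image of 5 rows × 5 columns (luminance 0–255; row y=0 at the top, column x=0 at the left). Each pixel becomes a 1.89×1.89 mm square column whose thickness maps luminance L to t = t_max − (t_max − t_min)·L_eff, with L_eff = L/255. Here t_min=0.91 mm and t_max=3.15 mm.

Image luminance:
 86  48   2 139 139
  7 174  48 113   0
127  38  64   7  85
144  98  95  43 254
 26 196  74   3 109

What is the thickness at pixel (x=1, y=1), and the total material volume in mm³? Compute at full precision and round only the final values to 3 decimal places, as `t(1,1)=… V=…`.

t(1,1)=1.622 V=214.812

span = t_max - t_min = 3.15 - 0.91 = 2.240
L(1,1) = 174, L_eff = 174/255 = 0.682353
t(1,1) = 3.15 - 2.240·0.682353 = 1.622
Σt over all 5·5 pixels = 1533469/25500 ≈ 60.1360392
V = pitch²·Σt = 1.89²·1533469/25500 = 214.812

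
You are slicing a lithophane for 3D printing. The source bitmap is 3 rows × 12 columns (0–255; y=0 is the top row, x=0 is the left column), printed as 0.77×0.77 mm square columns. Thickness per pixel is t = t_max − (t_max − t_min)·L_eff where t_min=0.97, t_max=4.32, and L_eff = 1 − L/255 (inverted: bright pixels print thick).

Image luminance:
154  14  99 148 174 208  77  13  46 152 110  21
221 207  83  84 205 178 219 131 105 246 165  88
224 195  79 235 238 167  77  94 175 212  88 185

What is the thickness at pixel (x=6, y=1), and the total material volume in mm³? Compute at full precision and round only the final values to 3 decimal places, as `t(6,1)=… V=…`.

span = t_max - t_min = 4.32 - 0.97 = 3.350
L(6,1) = 219, L_eff = 1 - 219/255 = 0.141176 (inverted)
t(6,1) = 4.32 - 3.350·0.141176 = 3.847
Σt over all 3·12 pixels = 30643/300 ≈ 102.1433333
V = pitch²·Σt = 0.77²·30643/300 = 60.561

t(6,1)=3.847 V=60.561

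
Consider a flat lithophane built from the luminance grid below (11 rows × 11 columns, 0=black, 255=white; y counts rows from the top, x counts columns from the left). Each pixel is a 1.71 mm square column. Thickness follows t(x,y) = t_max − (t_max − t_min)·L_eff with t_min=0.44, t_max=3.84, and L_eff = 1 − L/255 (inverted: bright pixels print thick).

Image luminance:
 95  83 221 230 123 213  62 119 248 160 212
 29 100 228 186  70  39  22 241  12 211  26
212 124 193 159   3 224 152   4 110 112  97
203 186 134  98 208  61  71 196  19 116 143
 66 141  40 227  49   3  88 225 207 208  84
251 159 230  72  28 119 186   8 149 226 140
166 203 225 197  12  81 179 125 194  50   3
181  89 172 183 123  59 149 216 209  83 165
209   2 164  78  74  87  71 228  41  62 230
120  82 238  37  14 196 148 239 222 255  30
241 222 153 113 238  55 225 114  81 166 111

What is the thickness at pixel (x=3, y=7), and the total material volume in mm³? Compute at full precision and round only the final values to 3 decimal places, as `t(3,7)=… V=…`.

span = t_max - t_min = 3.84 - 0.44 = 3.400
L(3,7) = 183, L_eff = 1 - 183/255 = 0.282353 (inverted)
t(3,7) = 3.84 - 3.400·0.282353 = 2.880
Σt over all 11·11 pixels = 20264/75 ≈ 270.1866667
V = pitch²·Σt = 1.71²·20264/75 = 790.053

t(3,7)=2.880 V=790.053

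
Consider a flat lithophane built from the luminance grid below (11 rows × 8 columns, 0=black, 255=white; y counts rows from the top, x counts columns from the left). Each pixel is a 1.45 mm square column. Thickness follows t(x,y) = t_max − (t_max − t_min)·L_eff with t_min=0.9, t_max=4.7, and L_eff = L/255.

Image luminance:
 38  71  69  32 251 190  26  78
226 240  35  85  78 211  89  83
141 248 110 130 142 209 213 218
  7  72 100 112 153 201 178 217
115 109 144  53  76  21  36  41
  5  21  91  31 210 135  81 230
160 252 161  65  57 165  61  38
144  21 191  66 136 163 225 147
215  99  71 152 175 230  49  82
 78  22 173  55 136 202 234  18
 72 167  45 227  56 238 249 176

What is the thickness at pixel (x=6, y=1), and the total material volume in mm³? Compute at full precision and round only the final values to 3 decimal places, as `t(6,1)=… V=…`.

t(6,1)=3.374 V=527.299

span = t_max - t_min = 4.7 - 0.9 = 3.800
L(6,1) = 89, L_eff = 89/255 = 0.349020
t(6,1) = 4.7 - 3.800·0.349020 = 3.374
Σt over all 11·8 pixels = 63953/255 ≈ 250.7960784
V = pitch²·Σt = 1.45²·63953/255 = 527.299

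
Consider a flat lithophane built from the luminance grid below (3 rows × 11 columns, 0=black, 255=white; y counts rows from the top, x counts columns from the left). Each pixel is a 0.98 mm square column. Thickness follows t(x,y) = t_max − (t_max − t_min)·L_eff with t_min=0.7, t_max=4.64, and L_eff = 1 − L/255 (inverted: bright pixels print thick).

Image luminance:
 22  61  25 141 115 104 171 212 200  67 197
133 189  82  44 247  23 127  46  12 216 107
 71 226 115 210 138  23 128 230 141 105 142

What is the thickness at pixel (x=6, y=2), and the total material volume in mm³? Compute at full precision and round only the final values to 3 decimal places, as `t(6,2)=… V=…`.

span = t_max - t_min = 4.64 - 0.7 = 3.940
L(6,2) = 128, L_eff = 1 - 128/255 = 0.498039 (inverted)
t(6,2) = 4.64 - 3.940·0.498039 = 2.678
Σt over all 3·11 pixels = 219263/2550 ≈ 85.9854902
V = pitch²·Σt = 0.98²·219263/2550 = 82.580

t(6,2)=2.678 V=82.580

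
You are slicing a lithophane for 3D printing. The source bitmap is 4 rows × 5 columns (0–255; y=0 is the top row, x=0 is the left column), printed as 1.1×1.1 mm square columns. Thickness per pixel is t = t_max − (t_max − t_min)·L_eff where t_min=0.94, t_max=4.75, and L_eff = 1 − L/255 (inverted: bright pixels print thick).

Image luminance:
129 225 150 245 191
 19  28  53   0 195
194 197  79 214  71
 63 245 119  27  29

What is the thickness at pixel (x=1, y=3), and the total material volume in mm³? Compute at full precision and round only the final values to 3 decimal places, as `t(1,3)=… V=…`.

span = t_max - t_min = 4.75 - 0.94 = 3.810
L(1,3) = 245, L_eff = 1 - 245/255 = 0.039216 (inverted)
t(1,3) = 4.75 - 3.810·0.039216 = 4.601
Σt over all 4·5 pixels = 473871/8500 ≈ 55.7495294
V = pitch²·Σt = 1.1²·473871/8500 = 67.457

t(1,3)=4.601 V=67.457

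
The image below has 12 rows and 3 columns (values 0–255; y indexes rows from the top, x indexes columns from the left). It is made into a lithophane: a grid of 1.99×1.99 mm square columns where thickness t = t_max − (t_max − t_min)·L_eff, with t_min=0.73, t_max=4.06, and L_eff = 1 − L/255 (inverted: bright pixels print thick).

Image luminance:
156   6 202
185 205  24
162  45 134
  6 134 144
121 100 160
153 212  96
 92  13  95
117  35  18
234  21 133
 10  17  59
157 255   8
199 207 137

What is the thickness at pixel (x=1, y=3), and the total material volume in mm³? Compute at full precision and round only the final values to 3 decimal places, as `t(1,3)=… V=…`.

t(1,3)=2.480 V=313.618

span = t_max - t_min = 4.06 - 0.73 = 3.330
L(1,3) = 134, L_eff = 1 - 134/255 = 0.474510 (inverted)
t(1,3) = 4.06 - 3.330·0.474510 = 2.480
Σt over all 12·3 pixels = 168288/2125 ≈ 79.1943529
V = pitch²·Σt = 1.99²·168288/2125 = 313.618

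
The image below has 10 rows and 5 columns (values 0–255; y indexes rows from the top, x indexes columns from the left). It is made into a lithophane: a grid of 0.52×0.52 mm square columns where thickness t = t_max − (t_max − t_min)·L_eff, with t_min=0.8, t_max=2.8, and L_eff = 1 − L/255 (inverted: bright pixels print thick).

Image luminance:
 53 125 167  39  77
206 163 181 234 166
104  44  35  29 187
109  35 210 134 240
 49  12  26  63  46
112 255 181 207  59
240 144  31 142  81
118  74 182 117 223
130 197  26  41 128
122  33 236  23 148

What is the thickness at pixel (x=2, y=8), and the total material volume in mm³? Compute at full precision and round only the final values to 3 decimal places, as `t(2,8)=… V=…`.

t(2,8)=1.004 V=23.507

span = t_max - t_min = 2.8 - 0.8 = 2.000
L(2,8) = 26, L_eff = 1 - 26/255 = 0.898039 (inverted)
t(2,8) = 2.8 - 2.000·0.898039 = 1.004
Σt over all 10·5 pixels = 1304/15 ≈ 86.9333333
V = pitch²·Σt = 0.52²·1304/15 = 23.507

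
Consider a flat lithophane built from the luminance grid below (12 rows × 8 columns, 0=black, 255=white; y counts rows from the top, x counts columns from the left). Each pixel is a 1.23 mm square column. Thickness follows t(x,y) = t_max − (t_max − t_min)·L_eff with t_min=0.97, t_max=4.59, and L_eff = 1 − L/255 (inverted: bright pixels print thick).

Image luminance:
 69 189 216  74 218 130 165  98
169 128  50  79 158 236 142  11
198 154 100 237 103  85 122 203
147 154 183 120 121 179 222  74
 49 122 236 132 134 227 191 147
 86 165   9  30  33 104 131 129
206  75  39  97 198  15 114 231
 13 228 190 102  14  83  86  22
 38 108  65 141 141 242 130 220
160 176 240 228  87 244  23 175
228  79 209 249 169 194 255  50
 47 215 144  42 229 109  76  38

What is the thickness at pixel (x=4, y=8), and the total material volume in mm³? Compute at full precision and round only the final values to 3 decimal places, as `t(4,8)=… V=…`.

t(4,8)=2.972 V=418.432

span = t_max - t_min = 4.59 - 0.97 = 3.620
L(4,8) = 141, L_eff = 1 - 141/255 = 0.447059 (inverted)
t(4,8) = 4.59 - 3.620·0.447059 = 2.972
Σt over all 12·8 pixels = 3526343/12750 ≈ 276.5759216
V = pitch²·Σt = 1.23²·3526343/12750 = 418.432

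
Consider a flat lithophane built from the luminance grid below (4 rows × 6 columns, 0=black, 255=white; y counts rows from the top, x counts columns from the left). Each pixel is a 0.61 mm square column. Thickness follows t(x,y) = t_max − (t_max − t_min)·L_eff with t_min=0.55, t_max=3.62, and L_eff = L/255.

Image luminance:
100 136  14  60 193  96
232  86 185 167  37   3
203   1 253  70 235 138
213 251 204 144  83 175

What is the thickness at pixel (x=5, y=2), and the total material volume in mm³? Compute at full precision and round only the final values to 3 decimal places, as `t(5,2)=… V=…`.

t(5,2)=1.959 V=17.639

span = t_max - t_min = 3.62 - 0.55 = 3.070
L(5,2) = 138, L_eff = 138/255 = 0.541176
t(5,2) = 3.62 - 3.070·0.541176 = 1.959
Σt over all 4·6 pixels = 402929/8500 ≈ 47.4034118
V = pitch²·Σt = 0.61²·402929/8500 = 17.639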